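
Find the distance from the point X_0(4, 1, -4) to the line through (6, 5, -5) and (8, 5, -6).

4

A direction vector is d = (2, 0, -1).
AP = (-2, -4, 1); AP·d = -5, |AP|² = 21, |d|² = 5.
distance² = |AP|² − (AP·d)²/|d|² = 21 − 25/5 = 16, so the distance is 4.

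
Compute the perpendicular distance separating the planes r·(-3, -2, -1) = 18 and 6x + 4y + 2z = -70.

17/√14

Divide the second equation by -2 to match normals: -3x - 2y - z = 35.
Both planes have normal n = (-3, -2, -1), |n| = √14. Any point on the first plane is at distance |35 − 18|/|n| = 17/√14 from the second.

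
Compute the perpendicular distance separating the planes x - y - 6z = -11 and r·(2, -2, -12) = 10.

16/√38

Divide the second equation by 2 to match normals: x - y - 6z = 5.
Both planes have normal n = (1, -1, -6), |n| = √38. Any point on the first plane is at distance |5 − (-11)|/|n| = 16/√38 = 8√38/19 from the second.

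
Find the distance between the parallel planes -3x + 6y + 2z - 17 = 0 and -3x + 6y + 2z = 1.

16/7

With common normal n = (-3, 6, 2) (|n| = 7), the distance is |17 − 1|/|n| = 16/7.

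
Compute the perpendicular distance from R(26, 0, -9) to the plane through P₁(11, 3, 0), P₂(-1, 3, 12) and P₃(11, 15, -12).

√3

P₁P₂ = (-12, 0, 12) and P₁P₃ = (0, 12, -12), so a normal is n = P₁P₂ × P₁P₃ = (-144, -144, -144).
n = (-144, -144, -144); n·P − (-2016) = -432; |n| = 144√3; distance = 432/(144√3) = √3.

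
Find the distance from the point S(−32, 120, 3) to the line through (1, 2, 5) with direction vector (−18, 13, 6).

√6553

Direction vector d = (−18, 13, 6).
AP = (−33, 118, −2); AP·d = 2116, |AP|² = 15017, |d|² = 529.
distance² = |AP|² − (AP·d)²/|d|² = 15017 − 4477456/529 = 6553, so the distance is √6553.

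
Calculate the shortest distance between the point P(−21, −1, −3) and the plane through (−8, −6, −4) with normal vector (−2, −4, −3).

The plane has equation n·(r − (−8, −6, −4)) = 0, i.e. n·r = 52.
d = |(-2)·(-21) + (-4)·(-1) + (-3)·(-3) − 52| / √(4 + 16 + 9) = |3| / √29 = 3/√29.

3/√29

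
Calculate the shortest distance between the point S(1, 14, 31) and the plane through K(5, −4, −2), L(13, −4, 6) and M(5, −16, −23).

22/9

KL = (8, 0, 8) and KM = (0, −12, −21), so a normal is n = KL × KM = (96, 168, −96).
d = |96·1 + 168·14 + (-96)·31 − 0| / √(9216 + 28224 + 9216) = |-528| / 216 = 22/9.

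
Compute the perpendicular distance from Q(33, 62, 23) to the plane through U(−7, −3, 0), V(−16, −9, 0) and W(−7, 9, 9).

23√29/29

UV = (−9, −6, 0) and UW = (0, 12, 9), so a normal is n = UV × UW = (−54, 81, −108).
d = |(-54)·33 + 81·62 + (-108)·23 − 135| / √(2916 + 6561 + 11664) = |621| / (27√29) = 23/√29.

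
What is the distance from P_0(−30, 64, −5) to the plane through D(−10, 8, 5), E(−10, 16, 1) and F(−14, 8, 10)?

DE = (0, 8, −4) and DF = (−4, 0, 5), so a normal is n = DE × DF = (40, 16, 32).
d = |40·(-30) + 16·64 + 32·(-5) − (-112)| / √(1600 + 256 + 1024) = |-224| / (24√5) = 28/(3√5).

28√5/15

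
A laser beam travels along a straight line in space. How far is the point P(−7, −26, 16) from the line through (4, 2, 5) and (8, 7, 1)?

A direction vector is d = (4, 5, −4).
AP = (−11, −28, 11); AP·d = -228, |AP|² = 1026, |d|² = 57.
distance² = |AP|² − (AP·d)²/|d|² = 1026 − 51984/57 = 114, so the distance is √114.

√114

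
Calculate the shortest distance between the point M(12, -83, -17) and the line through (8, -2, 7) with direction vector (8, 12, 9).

Direction vector d = (8, 12, 9).
AP = (4, -81, -24); AP·d = -1156, |AP|² = 7153, |d|² = 289.
distance² = |AP|² − (AP·d)²/|d|² = 7153 − 1336336/289 = 2529, so the distance is 3√281.

3√281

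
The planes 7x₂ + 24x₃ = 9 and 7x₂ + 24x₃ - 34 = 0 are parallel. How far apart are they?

1

With common normal n = (0, 7, 24) (|n| = 25), the distance is |9 − 34|/|n| = 25/25 = 1.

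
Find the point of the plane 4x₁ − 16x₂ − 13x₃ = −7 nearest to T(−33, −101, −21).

The perpendicular from T has direction n = (4, −16, −13): r = (−33, −101, −21) + t(4, −16, −13).
Substitute into the plane: n·(T + tn) = -7 gives 1757 + 441t = -7, so t = -4.
Foot = (−33, −101, −21) + (-4)·(4, −16, −13) = (−49, −37, 31).

(-49, -37, 31)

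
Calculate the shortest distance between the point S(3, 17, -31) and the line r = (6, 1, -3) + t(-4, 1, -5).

Direction vector d = (-4, 1, -5).
AP = (-3, 16, -28); AP·d = 168, |AP|² = 1049, |d|² = 42.
distance² = |AP|² − (AP·d)²/|d|² = 1049 − 28224/42 = 377, so the distance is √377.

√377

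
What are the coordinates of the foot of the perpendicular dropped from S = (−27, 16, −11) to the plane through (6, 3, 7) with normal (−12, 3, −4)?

The perpendicular from S has direction n = (−12, 3, −4): r = (−27, 16, −11) + t(−12, 3, −4).
Substitute into the plane: n·(S + tn) = -91 gives 416 + 169t = -91, so t = -3.
Foot = (−27, 16, −11) + (-3)·(−12, 3, −4) = (9, 7, 1).

(9, 7, 1)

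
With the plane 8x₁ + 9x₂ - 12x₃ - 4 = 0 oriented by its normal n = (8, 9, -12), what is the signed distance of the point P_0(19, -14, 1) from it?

10/17

n·P_0 − 4 = 10.
|n| = 17, so the signed distance is 10/17.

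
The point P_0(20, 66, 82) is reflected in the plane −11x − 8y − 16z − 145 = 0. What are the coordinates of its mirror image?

With n = (−11, −8, −16), the signed offset is (n·P_0 − 145)/|n|² = -2205/441 = -5.
P_0' = P_0 − 2t·n = (20, 66, 82) − (-10)·(−11, −8, −16) = (−90, −14, −78).

(-90, -14, -78)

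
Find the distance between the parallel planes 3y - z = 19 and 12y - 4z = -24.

25/√10

Divide the second equation by 4 to match normals: 3y - z = -6.
With common normal n = (0, 3, -1) (|n| = √10), the distance is |19 − (-6)|/|n| = 25/√10.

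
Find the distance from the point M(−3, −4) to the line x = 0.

The normal to the line is n = (1, 0) with |n| = 1.
|n·M − 0| = |-3 − 0| = 3, so the distance is 3/1 = 3.

3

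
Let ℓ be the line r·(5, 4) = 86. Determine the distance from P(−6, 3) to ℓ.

d = |5·(-6) + 4·3 − 86| / √(25 + 16) = |-104|/√41 = 104√41/41.

104/√41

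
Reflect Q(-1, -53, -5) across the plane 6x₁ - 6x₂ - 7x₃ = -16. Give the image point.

(-37, -17, 37)

With n = (6, -6, -7), the signed offset is (n·Q − (-16))/|n|² = 363/121 = 3.
Q' = Q − 2t·n = (-1, -53, -5) − 6·(6, -6, -7) = (-37, -17, 37).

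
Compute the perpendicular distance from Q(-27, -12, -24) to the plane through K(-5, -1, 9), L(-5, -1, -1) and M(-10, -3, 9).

11√29/29

KL = (0, 0, -10) and KM = (-5, -2, 0), so a normal is n = KL × KM = (-20, 50, 0).
Then n·(-27, -12, -24) - 50 = -110.
|n| = √(400 + 2500 + 0) = 10√29, so the distance is |-110|/(10√29) = 11√29/29.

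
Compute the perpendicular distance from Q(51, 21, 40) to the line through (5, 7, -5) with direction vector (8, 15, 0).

√3181

Direction vector d = (8, 15, 0).
AP = (46, 14, 45), and AP × d = (-675, 360, 578).
|AP × d|² = 919309 and |d|² = 289, so the distance is √(919309/289) = √3181.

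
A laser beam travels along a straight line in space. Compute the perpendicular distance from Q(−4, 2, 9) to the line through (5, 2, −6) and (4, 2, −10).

A direction vector is d = (−1, 0, −4).
AP = (−9, 0, 15); AP·d = -51, |AP|² = 306, |d|² = 17.
distance² = |AP|² − (AP·d)²/|d|² = 306 − 2601/17 = 153, so the distance is 3√17.

3√17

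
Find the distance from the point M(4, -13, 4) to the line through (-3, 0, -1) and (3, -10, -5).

A direction vector is d = (6, -10, -4).
AP = (7, -13, 5), and AP × d = (102, 58, 8).
|AP × d|² = 13832 and |d|² = 152, so the distance is √(13832/152) = √91.

√91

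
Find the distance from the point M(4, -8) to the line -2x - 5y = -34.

66√29/29

The normal to the line is n = (-2, -5) with |n| = √29.
|n·M − (-34)| = |32 − (-34)| = 66, so the distance is 66/√29 = 66√29/29.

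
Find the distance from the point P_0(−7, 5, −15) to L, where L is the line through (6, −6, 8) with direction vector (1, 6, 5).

√757

Direction vector d = (1, 6, 5).
AP = (−13, 11, −23), and AP × d = (193, 42, −89).
|AP × d|² = 46934 and |d|² = 62, so the distance is √(46934/62) = √757.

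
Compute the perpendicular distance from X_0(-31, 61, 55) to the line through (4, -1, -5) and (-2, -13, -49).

2√977

A direction vector is d = (-6, -12, -44).
AP = (-35, 62, 60); AP·d = -3174, |AP|² = 8669, |d|² = 2116.
distance² = |AP|² − (AP·d)²/|d|² = 8669 − 10074276/2116 = 3908, so the distance is 2√977.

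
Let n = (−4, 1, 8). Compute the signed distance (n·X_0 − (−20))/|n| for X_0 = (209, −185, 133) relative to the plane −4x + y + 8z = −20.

7

n·X_0 − (-20) = 63.
|n| = 9, so the signed distance is 63/9 = 7.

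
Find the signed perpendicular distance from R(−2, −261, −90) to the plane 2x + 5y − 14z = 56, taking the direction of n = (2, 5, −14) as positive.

n·R − 56 = -105.
|n| = 15, so the signed distance is -105/15 = -7.

-7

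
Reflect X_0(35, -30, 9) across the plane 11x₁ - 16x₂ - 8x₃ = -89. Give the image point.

(-9, 34, 41)

With n = (11, -16, -8), the signed offset is (n·X_0 − (-89))/|n|² = 882/441 = 2.
X_0' = X_0 − 2t·n = (35, -30, 9) − 4·(11, -16, -8) = (-9, 34, 41).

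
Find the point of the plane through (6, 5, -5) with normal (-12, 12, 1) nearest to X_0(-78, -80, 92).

The perpendicular from X_0 has direction n = (-12, 12, 1): r = (-78, -80, 92) + λ(-12, 12, 1).
Substitute into the plane: n·(X_0 + λn) = -17 gives 68 + 289λ = -17, so λ = -5/17.
Foot = (-78, -80, 92) + (-5/17)·(-12, 12, 1) = (-1266/17, -1420/17, 1559/17).

(-1266/17, -1420/17, 1559/17)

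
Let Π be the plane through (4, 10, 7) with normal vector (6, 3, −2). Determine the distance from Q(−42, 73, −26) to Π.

3

The plane has equation n·(r − (4, 10, 7)) = 0, i.e. n·r = 40.
Then n·(−42, 73, −26) − 40 = −21.
|n| = √(36 + 9 + 4) = 7, so the distance is |-21|/7 = 3.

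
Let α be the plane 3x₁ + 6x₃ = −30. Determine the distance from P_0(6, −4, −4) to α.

8√5/5

n = (3, 0, 6); n·P − (-30) = 24; |n| = 3√5; distance = 24/(3√5) = 8√5/5.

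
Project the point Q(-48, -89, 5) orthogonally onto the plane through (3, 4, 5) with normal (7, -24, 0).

The perpendicular from Q has direction n = (7, -24, 0): r = (-48, -89, 5) + μ(7, -24, 0).
Substitute into the plane: n·(Q + μn) = -75 gives 1800 + 625μ = -75, so μ = -3.
Foot = (-48, -89, 5) + (-3)·(7, -24, 0) = (-69, -17, 5).

(-69, -17, 5)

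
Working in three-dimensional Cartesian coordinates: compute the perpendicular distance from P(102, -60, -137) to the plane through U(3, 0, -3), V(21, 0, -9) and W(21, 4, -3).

6

UV = (18, 0, -6) and UW = (18, 4, 0), so a normal is n = UV × UW = (24, -108, 72).
d = |24·102 + (-108)·(-60) + 72·(-137) − (-144)| / √(576 + 11664 + 5184) = |-792| / 132 = 6.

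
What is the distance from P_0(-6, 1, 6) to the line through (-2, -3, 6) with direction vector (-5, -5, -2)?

4√2

Direction vector d = (-5, -5, -2).
AP = (-4, 4, 0), and AP × d = (-8, -8, 40).
|AP × d|² = 1728 and |d|² = 54, so the distance is √(1728/54) = √32 = 4√2.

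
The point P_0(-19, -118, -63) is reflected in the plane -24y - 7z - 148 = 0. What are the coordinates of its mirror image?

With n = (0, -24, -7), the signed offset is (n·P_0 − 148)/|n|² = 3125/625 = 5.
P_0' = P_0 − 2t·n = (-19, -118, -63) − 10·(0, -24, -7) = (-19, 122, 7).

(-19, 122, 7)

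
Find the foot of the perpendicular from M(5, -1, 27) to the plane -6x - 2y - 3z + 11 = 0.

(-7, -5, 21)

n = (-6, -2, -3), |n|² = 49, and n·M − (-11) = -98.
t = -98/49 = -2, so the foot is M − t·n = (5, -1, 27) − (-2)·(-6, -2, -3) = (-7, -5, 21).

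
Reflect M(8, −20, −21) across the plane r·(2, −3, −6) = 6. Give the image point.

With n = (2, −3, −6), the signed offset is (n·M − 6)/|n|² = 196/49 = 4.
M' = M − 2t·n = (8, −20, −21) − 8·(2, −3, −6) = (−8, 4, 27).

(-8, 4, 27)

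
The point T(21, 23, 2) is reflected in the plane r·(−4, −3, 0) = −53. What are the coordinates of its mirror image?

n = (−4, −3, 0), |n|² = 25, n·T − (-53) = -100, so t = -100/25 = -4.
Foot F = T − (-4)·n = (5, 11, 2); the reflection is 2F − T = (−11, −1, 2).

(-11, -1, 2)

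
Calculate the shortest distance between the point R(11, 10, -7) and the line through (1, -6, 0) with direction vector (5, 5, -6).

√61

Direction vector d = (5, 5, -6).
AP = (10, 16, -7); AP·d = 172, |AP|² = 405, |d|² = 86.
distance² = |AP|² − (AP·d)²/|d|² = 405 − 29584/86 = 61, so the distance is √61.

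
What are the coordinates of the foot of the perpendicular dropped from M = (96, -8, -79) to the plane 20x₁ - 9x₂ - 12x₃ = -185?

(-4, 37, -19)

n = (20, -9, -12), |n|² = 625, and n·M − (-185) = 3125.
t = 3125/625 = 5, so the foot is M − t·n = (96, -8, -79) − 5·(20, -9, -12) = (-4, 37, -19).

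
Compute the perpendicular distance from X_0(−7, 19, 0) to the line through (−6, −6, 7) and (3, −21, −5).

5√19

A direction vector is d = (9, −15, −12).
AP = (−1, 25, −7), and AP × d = (−405, −75, −210).
|AP × d|² = 213750 and |d|² = 450, so the distance is √(213750/450) = √475 = 5√19.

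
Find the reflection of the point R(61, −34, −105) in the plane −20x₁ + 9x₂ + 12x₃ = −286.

(-99, 38, -9)

With n = (−20, 9, 12), the signed offset is (n·R − (-286))/|n|² = -2500/625 = -4.
R' = R − 2t·n = (61, −34, −105) − (-8)·(−20, 9, 12) = (−99, 38, −9).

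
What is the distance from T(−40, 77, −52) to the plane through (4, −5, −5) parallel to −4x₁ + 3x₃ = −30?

Parallel planes share the normal n = (−4, 0, 3); since (4, −5, −5) lies on the plane, its equation is −4x₁ + 3x₃ = -31.
d = |(-4)·(-40) + 3·(-52) − (-31)| / √(16 + 0 + 9) = |35| / 5 = 7.

7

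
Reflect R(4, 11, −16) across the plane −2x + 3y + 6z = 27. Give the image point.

With n = (−2, 3, 6), the signed offset is (n·R − 27)/|n|² = -98/49 = -2.
R' = R − 2t·n = (4, 11, −16) − (-4)·(−2, 3, 6) = (−4, 23, 8).

(-4, 23, 8)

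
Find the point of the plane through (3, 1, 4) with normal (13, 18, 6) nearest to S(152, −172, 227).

(3405/23, -4082/23, 5179/23)

n = (13, 18, 6), |n|² = 529, and n·S − 81 = 161.
t = 161/529 = 7/23, so the foot is S − t·n = (152, −172, 227) − (7/23)·(13, 18, 6) = (3405/23, −4082/23, 5179/23).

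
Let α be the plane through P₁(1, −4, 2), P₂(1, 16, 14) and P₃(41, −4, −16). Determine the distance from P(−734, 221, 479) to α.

P₁P₂ = (0, 20, 12) and P₁P₃ = (40, 0, −18), so a normal is n = P₁P₂ × P₁P₃ = (−360, 480, −800).
d = |(-360)·(-734) + 480·221 + (-800)·479 − (-3880)| / √(129600 + 230400 + 640000) = |-9000| / 1000 = 9.

9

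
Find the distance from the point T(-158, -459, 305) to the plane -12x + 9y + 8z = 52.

d = |(-12)·(-158) + 9·(-459) + 8·305 − 52| / √(144 + 81 + 64) = |153| / 17 = 9.

9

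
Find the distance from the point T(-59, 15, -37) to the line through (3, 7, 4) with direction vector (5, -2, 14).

3√221

Direction vector d = (5, -2, 14).
AP = (-62, 8, -41); AP·d = -900, |AP|² = 5589, |d|² = 225.
distance² = |AP|² − (AP·d)²/|d|² = 5589 − 810000/225 = 1989, so the distance is 3√221.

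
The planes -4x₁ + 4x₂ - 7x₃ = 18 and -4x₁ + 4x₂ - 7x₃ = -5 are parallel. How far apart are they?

23/9

Both planes have normal n = (-4, 4, -7), |n| = 9. Any point on the first plane is at distance |(-5) − 18|/|n| = 23/9 from the second.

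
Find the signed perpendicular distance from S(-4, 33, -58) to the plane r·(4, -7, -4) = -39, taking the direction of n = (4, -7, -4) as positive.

8/3

n·S − (-39) = 24.
|n| = 9, so the signed distance is 24/9 = 8/3.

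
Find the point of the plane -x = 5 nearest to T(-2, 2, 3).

The perpendicular from T has direction n = (-1, 0, 0): r = (-2, 2, 3) + λ(-1, 0, 0).
Substitute into the plane: n·(T + λn) = 5 gives 2 + 1λ = 5, so λ = 3.
Foot = (-2, 2, 3) + 3·(-1, 0, 0) = (-5, 2, 3).

(-5, 2, 3)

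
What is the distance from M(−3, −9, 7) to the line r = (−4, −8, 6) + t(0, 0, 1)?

Direction vector d = (0, 0, 1).
AP = (1, −1, 1); AP·d = 1, |AP|² = 3, |d|² = 1.
distance² = |AP|² − (AP·d)²/|d|² = 3 − 1/1 = 2, so the distance is √2.

√2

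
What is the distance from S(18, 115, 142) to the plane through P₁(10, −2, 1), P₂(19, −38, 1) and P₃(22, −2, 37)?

9

P₁P₂ = (9, −36, 0) and P₁P₃ = (12, 0, 36), so a normal is n = P₁P₂ × P₁P₃ = (−1296, −324, 432).
Then n·(18, 115, 142) − (−11880) = 12636.
|n| = √(1679616 + 104976 + 186624) = 1404, so the distance is |12636|/1404 = 9.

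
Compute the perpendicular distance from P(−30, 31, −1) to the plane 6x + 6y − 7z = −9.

n = (6, 6, −7); n·P − (-9) = 22; |n| = 11; distance = 22/11 = 2.

2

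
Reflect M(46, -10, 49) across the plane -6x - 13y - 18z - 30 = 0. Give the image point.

(22, -62, -23)

n = (-6, -13, -18), |n|² = 529, n·M − 30 = -1058, so t = -1058/529 = -2.
Foot F = M − (-2)·n = (34, -36, 13); the reflection is 2F − M = (22, -62, -23).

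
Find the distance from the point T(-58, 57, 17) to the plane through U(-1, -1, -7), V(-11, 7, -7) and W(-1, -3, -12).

UV = (-10, 8, 0) and UW = (0, -2, -5), so a normal is n = UV × UW = (-40, -50, 20).
n = (-40, -50, 20); n·P − (-50) = -140; |n| = 30√5; distance = 140/(30√5) = 14√5/15.

14/(3√5)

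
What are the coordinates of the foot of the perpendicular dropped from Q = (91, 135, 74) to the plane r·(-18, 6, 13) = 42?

(2165/23, 3081/23, 1650/23)

n = (-18, 6, 13), |n|² = 529, and n·Q − 42 = 92.
t = 92/529 = 4/23, so the foot is Q − t·n = (91, 135, 74) − (4/23)·(-18, 6, 13) = (2165/23, 3081/23, 1650/23).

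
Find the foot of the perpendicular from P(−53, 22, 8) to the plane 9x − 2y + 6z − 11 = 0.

n = (9, −2, 6), |n|² = 121, and n·P − 11 = -484.
t = -484/121 = -4, so the foot is P − t·n = (−53, 22, 8) − (-4)·(9, −2, 6) = (−17, 14, 32).

(-17, 14, 32)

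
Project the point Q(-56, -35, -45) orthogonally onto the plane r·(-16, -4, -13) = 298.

n = (-16, -4, -13), |n|² = 441, and n·Q − 298 = 1323.
t = 1323/441 = 3, so the foot is Q − t·n = (-56, -35, -45) − 3·(-16, -4, -13) = (-8, -23, -6).

(-8, -23, -6)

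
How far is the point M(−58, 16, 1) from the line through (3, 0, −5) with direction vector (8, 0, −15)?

Direction vector d = (8, 0, −15).
AP = (−61, 16, 6); AP·d = -578, |AP|² = 4013, |d|² = 289.
distance² = |AP|² − (AP·d)²/|d|² = 4013 − 334084/289 = 2857, so the distance is √2857.

√2857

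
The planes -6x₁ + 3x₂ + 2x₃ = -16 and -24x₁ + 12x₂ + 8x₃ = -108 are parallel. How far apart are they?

Divide the second equation by 4 to match normals: -6x₁ + 3x₂ + 2x₃ = -27.
Both planes have normal n = (-6, 3, 2), |n| = 7. Any point on the first plane is at distance |(-27) − (-16)|/|n| = 11/7 from the second.

11/7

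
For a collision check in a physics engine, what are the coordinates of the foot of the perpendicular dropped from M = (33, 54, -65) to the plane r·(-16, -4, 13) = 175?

(-31, 38, -13)

The perpendicular from M has direction n = (-16, -4, 13): r = (33, 54, -65) + t(-16, -4, 13).
Substitute into the plane: n·(M + tn) = 175 gives -1589 + 441t = 175, so t = 4.
Foot = (33, 54, -65) + 4·(-16, -4, 13) = (-31, 38, -13).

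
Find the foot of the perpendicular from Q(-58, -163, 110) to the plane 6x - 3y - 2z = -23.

n = (6, -3, -2), |n|² = 49, and n·Q − (-23) = -56.
t = -56/49 = -8/7, so the foot is Q − t·n = (-58, -163, 110) − (-8/7)·(6, -3, -2) = (-358/7, -1165/7, 754/7).

(-358/7, -1165/7, 754/7)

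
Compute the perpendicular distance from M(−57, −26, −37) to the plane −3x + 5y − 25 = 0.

Normal vector n = (−3, 5, 0), and n·(−57, −26, −37) − 25 = 16.
|n| = √(9 + 25 + 0) = √34, so the distance is |16|/√34 = 8√34/17.

16/√34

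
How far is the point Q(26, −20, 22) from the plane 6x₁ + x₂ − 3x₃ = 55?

15√46/46

Normal vector n = (6, 1, −3), and n·(26, −20, 22) − 55 = 15.
|n| = √(36 + 1 + 9) = √46, so the distance is |15|/√46 = 15√46/46.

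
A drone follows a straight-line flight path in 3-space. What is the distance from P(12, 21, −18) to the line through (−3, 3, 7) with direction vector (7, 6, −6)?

√85

Direction vector d = (7, 6, −6).
AP = (15, 18, −25), and AP × d = (42, −85, −36).
|AP × d|² = 10285 and |d|² = 121, so the distance is √(10285/121) = √85.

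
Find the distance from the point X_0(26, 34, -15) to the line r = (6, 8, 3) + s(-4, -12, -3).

2√181

Direction vector d = (-4, -12, -3).
AP = (20, 26, -18); AP·d = -338, |AP|² = 1400, |d|² = 169.
distance² = |AP|² − (AP·d)²/|d|² = 1400 − 114244/169 = 724, so the distance is 2√181.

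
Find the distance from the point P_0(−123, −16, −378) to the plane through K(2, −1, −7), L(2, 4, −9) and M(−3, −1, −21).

9

KL = (0, 5, −2) and KM = (−5, 0, −14), so a normal is n = KL × KM = (−70, 10, 25).
Then n·(−123, −16, −378) − (−325) = −675.
|n| = √(4900 + 100 + 625) = 75, so the distance is |-675|/75 = 9.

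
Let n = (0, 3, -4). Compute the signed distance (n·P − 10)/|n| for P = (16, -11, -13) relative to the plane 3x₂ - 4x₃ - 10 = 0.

9/5

n·P − 10 = 9.
|n| = 5, so the signed distance is 9/5.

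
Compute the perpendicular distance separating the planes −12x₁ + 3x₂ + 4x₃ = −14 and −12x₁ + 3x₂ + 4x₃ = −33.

19/13

Both planes have normal n = (−12, 3, 4), |n| = 13. Any point on the first plane is at distance |(-33) − (-14)|/|n| = 19/13 from the second.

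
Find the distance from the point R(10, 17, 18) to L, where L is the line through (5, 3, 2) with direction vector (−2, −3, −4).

Direction vector d = (−2, −3, −4).
AP = (5, 14, 16); AP·d = -116, |AP|² = 477, |d|² = 29.
distance² = |AP|² − (AP·d)²/|d|² = 477 − 13456/29 = 13, so the distance is √13.

√13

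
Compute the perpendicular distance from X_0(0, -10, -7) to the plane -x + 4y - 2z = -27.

1/√21

d = |(-1)·0 + 4·(-10) + (-2)·(-7) − (-27)| / √(1 + 16 + 4) = |1| / √21 = √21/21.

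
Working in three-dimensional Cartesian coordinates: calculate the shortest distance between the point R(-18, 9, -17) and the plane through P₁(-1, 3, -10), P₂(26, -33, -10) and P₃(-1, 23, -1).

2/5

P₁P₂ = (27, -36, 0) and P₁P₃ = (0, 20, 9), so a normal is n = P₁P₂ × P₁P₃ = (-324, -243, 540).
d = |(-324)·(-18) + (-243)·9 + 540·(-17) − (-5805)| / √(104976 + 59049 + 291600) = |270| / 675 = 2/5.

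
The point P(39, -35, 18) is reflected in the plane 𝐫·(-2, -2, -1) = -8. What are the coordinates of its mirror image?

(31, -43, 14)

With n = (-2, -2, -1), the signed offset is (n·P − (-8))/|n|² = -18/9 = -2.
P' = P − 2t·n = (39, -35, 18) − (-4)·(-2, -2, -1) = (31, -43, 14).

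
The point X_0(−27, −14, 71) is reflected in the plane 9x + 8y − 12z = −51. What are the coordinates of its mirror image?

(45, 50, -25)

With n = (9, 8, −12), the signed offset is (n·X_0 − (-51))/|n|² = -1156/289 = -4.
X_0' = X_0 − 2t·n = (−27, −14, 71) − (-8)·(9, 8, −12) = (45, 50, −25).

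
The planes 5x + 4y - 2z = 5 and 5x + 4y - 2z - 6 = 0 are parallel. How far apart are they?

1/(3√5)

With common normal n = (5, 4, -2) (|n| = 3√5), the distance is |5 − 6|/|n| = 1/(3√5).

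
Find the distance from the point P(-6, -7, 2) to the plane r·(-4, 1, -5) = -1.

8/√42

d = |(-4)·(-6) + 1·(-7) + (-5)·2 − (-1)| / √(16 + 1 + 25) = |8| / √42 = 4√42/21.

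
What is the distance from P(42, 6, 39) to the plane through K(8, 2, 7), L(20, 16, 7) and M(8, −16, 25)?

KL = (12, 14, 0) and KM = (0, −18, 18), so a normal is n = KL × KM = (252, −216, −216).
d = |252·42 + (-216)·6 + (-216)·39 − 72| / √(63504 + 46656 + 46656) = |792| / 396 = 2.

2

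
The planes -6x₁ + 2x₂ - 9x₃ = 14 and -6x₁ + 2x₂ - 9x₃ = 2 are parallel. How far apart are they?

With common normal n = (-6, 2, -9) (|n| = 11), the distance is |14 − 2|/|n| = 12/11.

12/11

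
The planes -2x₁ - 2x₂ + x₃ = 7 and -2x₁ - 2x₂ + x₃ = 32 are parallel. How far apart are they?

With common normal n = (-2, -2, 1) (|n| = 3), the distance is |7 − 32|/|n| = 25/3.

25/3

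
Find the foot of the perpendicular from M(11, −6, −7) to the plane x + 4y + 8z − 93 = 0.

n = (1, 4, 8), |n|² = 81, and n·M − 93 = -162.
t = -162/81 = -2, so the foot is M − t·n = (11, −6, −7) − (-2)·(1, 4, 8) = (13, 2, 9).

(13, 2, 9)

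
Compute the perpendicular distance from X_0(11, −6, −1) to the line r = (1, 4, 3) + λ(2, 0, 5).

6√6

Direction vector d = (2, 0, 5).
AP = (10, −10, −4); AP·d = 0, |AP|² = 216, |d|² = 29.
distance² = |AP|² − (AP·d)²/|d|² = 216 − 0/29 = 216, so the distance is 6√6.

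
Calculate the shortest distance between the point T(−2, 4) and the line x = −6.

d = |1·(-2) + 0·4 − (-6)| / √(1 + 0) = |4|/1 = 4.

4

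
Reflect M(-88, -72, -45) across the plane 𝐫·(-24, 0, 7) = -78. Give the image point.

n = (-24, 0, 7), |n|² = 625, n·M − (-78) = 1875, so t = 1875/625 = 3.
Foot F = M − 3·n = (-16, -72, -66); the reflection is 2F − M = (56, -72, -87).

(56, -72, -87)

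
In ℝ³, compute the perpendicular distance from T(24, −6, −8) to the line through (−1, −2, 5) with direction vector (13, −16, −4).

3√41

Direction vector d = (13, −16, −4).
AP = (25, −4, −13); AP·d = 441, |AP|² = 810, |d|² = 441.
distance² = |AP|² − (AP·d)²/|d|² = 810 − 194481/441 = 369, so the distance is 3√41.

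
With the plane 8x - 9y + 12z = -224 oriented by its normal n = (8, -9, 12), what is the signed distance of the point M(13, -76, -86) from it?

n·M − (-224) = -20.
|n| = 17, so the signed distance is -20/17.

-20/17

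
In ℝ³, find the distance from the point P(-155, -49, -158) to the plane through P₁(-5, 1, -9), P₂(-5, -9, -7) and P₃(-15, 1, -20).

4

P₁P₂ = (0, -10, 2) and P₁P₃ = (-10, 0, -11), so a normal is n = P₁P₂ × P₁P₃ = (110, -20, -100).
Then n·(-155, -49, -158) - 330 = -600.
|n| = √(12100 + 400 + 10000) = 150, so the distance is |-600|/150 = 4.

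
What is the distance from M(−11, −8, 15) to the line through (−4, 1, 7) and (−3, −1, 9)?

A direction vector is d = (1, −2, 2).
AP = (−7, −9, 8), and AP × d = (−2, 22, 23).
|AP × d|² = 1017 and |d|² = 9, so the distance is √(1017/9) = √113.

√113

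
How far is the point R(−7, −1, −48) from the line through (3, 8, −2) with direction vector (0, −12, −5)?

√1621

Direction vector d = (0, −12, −5).
AP = (−10, −9, −46), and AP × d = (−507, −50, 120).
|AP × d|² = 273949 and |d|² = 169, so the distance is √(273949/169) = √1621.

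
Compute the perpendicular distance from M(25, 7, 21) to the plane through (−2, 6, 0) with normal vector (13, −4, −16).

11/21

The plane has equation n·(r − (−2, 6, 0)) = 0, i.e. n·r = -50.
Then n·(25, 7, 21) − (−50) = 11.
|n| = √(169 + 16 + 256) = 21, so the distance is |11|/21 = 11/21.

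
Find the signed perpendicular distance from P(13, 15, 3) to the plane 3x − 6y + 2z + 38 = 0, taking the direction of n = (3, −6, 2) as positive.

-1

n·P − (-38) = -7.
|n| = 7, so the signed distance is -7/7 = -1.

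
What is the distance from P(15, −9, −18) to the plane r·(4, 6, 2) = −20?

5√14/14

Normal vector n = (4, 6, 2), and n·(15, −9, −18) − (−20) = −10.
|n| = √(16 + 36 + 4) = 2√14, so the distance is |-10|/(2√14) = 5√14/14.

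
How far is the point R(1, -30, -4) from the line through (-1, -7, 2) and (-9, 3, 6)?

A direction vector is d = (-8, 10, 4).
AP = (2, -23, -6); AP·d = -270, |AP|² = 569, |d|² = 180.
distance² = |AP|² − (AP·d)²/|d|² = 569 − 72900/180 = 164, so the distance is 2√41.

2√41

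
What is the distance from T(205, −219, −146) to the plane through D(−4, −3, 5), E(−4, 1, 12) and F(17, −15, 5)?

DE = (0, 4, 7) and DF = (21, −12, 0), so a normal is n = DE × DF = (84, 147, −84).
n = (84, 147, −84); n·P − (-1197) = -1512; |n| = 189; distance = 1512/189 = 8.

8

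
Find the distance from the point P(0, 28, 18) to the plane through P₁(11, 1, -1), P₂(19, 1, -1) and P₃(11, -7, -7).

1

P₁P₂ = (8, 0, 0) and P₁P₃ = (0, -8, -6), so a normal is n = P₁P₂ × P₁P₃ = (0, 48, -64).
d = |48·28 + (-64)·18 − 112| / √(0 + 2304 + 4096) = |80| / 80 = 1.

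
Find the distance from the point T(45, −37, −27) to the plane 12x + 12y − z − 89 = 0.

2

Normal vector n = (12, 12, −1), and n·(45, −37, −27) − 89 = 34.
|n| = √(144 + 144 + 1) = 17, so the distance is |34|/17 = 2.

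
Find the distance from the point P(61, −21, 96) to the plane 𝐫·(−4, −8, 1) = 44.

Normal vector n = (−4, −8, 1), and n·(61, −21, 96) − 44 = −24.
|n| = √(16 + 64 + 1) = 9, so the distance is |-24|/9 = 8/3.

8/3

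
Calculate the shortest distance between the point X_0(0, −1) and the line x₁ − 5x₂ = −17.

11√26/13

The normal to the line is n = (1, −5) with |n| = √26.
|n·X_0 − (-17)| = |5 − (-17)| = 22, so the distance is 22/√26 = 11√26/13.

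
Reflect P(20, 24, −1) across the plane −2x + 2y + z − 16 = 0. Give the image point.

n = (−2, 2, 1), |n|² = 9, n·P − 16 = -9, so t = -9/9 = -1.
Foot F = P − (-1)·n = (18, 26, 0); the reflection is 2F − P = (16, 28, 1).

(16, 28, 1)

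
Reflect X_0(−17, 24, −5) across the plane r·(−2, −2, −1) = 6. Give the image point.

n = (−2, −2, −1), |n|² = 9, n·X_0 − 6 = -15, so t = -15/9 = -5/3.
Foot F = X_0 − (-5/3)·n = (−61/3, 62/3, −20/3); the reflection is 2F − X_0 = (−71/3, 52/3, −25/3).

(-71/3, 52/3, -25/3)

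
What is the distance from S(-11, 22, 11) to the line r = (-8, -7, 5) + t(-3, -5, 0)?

3√38

Direction vector d = (-3, -5, 0).
AP = (-3, 29, 6), and AP × d = (30, -18, 102).
|AP × d|² = 11628 and |d|² = 34, so the distance is √(11628/34) = √342 = 3√38.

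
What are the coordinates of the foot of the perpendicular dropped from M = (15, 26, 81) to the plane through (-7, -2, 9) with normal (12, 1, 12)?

(-33, 22, 33)

n = (12, 1, 12), |n|² = 289, and n·M − 22 = 1156.
t = 1156/289 = 4, so the foot is M − t·n = (15, 26, 81) − 4·(12, 1, 12) = (-33, 22, 33).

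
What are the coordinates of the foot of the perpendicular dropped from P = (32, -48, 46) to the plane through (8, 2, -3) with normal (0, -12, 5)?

(32, 12, 21)

The perpendicular from P has direction n = (0, -12, 5): r = (32, -48, 46) + t(0, -12, 5).
Substitute into the plane: n·(P + tn) = -39 gives 806 + 169t = -39, so t = -5.
Foot = (32, -48, 46) + (-5)·(0, -12, 5) = (32, 12, 21).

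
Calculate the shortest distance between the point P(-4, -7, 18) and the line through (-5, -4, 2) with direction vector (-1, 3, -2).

2√35

Direction vector d = (-1, 3, -2).
AP = (1, -3, 16), and AP × d = (-42, -14, 0).
|AP × d|² = 1960 and |d|² = 14, so the distance is √(1960/14) = √140 = 2√35.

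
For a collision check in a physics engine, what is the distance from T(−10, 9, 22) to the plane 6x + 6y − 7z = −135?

d = |6·(-10) + 6·9 + (-7)·22 − (-135)| / √(36 + 36 + 49) = |-25| / 11 = 25/11.

25/11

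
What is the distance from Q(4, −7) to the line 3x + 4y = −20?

4/5

The normal to the line is n = (3, 4) with |n| = 5.
|n·Q − (-20)| = |-16 − (-20)| = 4, so the distance is 4/5.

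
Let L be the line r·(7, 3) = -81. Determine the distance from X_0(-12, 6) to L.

The normal to the line is n = (7, 3) with |n| = √58.
|n·X_0 − (-81)| = |-66 − (-81)| = 15, so the distance is 15/√58.

15/√58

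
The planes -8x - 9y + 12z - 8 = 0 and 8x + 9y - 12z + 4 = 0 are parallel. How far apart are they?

Divide the second equation by -1 to match normals: -8x - 9y + 12z = 4.
Both planes have normal n = (-8, -9, 12), |n| = 17. Any point on the first plane is at distance |4 − 8|/|n| = 4/17 from the second.

4/17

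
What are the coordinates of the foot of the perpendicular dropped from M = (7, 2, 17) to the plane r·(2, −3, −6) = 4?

(11, -4, 5)

The perpendicular from M has direction n = (2, −3, −6): r = (7, 2, 17) + λ(2, −3, −6).
Substitute into the plane: n·(M + λn) = 4 gives -94 + 49λ = 4, so λ = 2.
Foot = (7, 2, 17) + 2·(2, −3, −6) = (11, −4, 5).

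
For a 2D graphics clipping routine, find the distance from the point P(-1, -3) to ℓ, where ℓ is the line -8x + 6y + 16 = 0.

3/5

The normal to the line is n = (-8, 6) with |n| = 10.
|n·P − (-16)| = |-10 − (-16)| = 6, so the distance is 6/10 = 3/5.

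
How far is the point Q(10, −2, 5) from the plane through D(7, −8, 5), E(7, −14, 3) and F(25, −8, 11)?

DE = (0, −6, −2) and DF = (18, 0, 6), so a normal is n = DE × DF = (−36, −36, 108).
n = (−36, −36, 108); n·P − 576 = -324; |n| = 36√11; distance = 324/(36√11) = 9/√11.

9√11/11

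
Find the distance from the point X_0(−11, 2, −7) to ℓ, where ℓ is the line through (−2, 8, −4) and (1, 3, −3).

A direction vector is d = (3, −5, 1).
AP = (−9, −6, −3), and AP × d = (−21, 0, 63).
|AP × d|² = 4410 and |d|² = 35, so the distance is √(4410/35) = √126 = 3√14.

3√14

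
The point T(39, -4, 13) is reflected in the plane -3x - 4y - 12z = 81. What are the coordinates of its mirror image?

(27, -20, -35)

With n = (-3, -4, -12), the signed offset is (n·T − 81)/|n|² = -338/169 = -2.
T' = T − 2t·n = (39, -4, 13) − (-4)·(-3, -4, -12) = (27, -20, -35).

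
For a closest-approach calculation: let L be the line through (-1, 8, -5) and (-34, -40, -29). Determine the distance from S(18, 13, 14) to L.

A direction vector is d = (-33, -48, -24).
AP = (19, 5, 19); AP·d = -1323, |AP|² = 747, |d|² = 3969.
distance² = |AP|² − (AP·d)²/|d|² = 747 − 1750329/3969 = 306, so the distance is 3√34.

3√34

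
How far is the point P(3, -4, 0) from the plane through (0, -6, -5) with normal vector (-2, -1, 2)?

2/3

The plane has equation n·(r − (0, -6, -5)) = 0, i.e. n·r = -4.
d = |(-2)·3 + (-1)·(-4) + 2·0 − (-4)| / √(4 + 1 + 4) = |2| / 3 = 2/3.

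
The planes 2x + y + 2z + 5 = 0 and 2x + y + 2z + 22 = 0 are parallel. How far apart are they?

17/3

With common normal n = (2, 1, 2) (|n| = 3), the distance is |(-5) − (-22)|/|n| = 17/3.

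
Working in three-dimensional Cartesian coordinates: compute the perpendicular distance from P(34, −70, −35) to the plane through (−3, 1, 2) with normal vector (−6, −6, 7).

The plane has equation n·(r − (−3, 1, 2)) = 0, i.e. n·r = 26.
n = (−6, −6, 7); n·P − 26 = -55; |n| = 11; distance = 55/11 = 5.

5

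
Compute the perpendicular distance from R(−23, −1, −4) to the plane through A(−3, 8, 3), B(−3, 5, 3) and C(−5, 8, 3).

AB = (0, −3, 0) and AC = (−2, 0, 0), so a normal is n = AB × AC = (0, 0, −6).
d = |(-6)·(-4) − (-18)| / √(0 + 0 + 36) = |42| / 6 = 7.

7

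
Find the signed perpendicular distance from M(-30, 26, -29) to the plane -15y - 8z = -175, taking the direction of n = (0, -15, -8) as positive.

1

n·M − (-175) = 17.
|n| = 17, so the signed distance is 17/17 = 1.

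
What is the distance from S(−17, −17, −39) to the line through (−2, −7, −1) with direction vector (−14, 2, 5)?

√1769

Direction vector d = (−14, 2, 5).
AP = (−15, −10, −38); AP·d = 0, |AP|² = 1769, |d|² = 225.
distance² = |AP|² − (AP·d)²/|d|² = 1769 − 0/225 = 1769, so the distance is √1769.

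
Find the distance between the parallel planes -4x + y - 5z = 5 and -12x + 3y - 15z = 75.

Divide the second equation by 3 to match normals: -4x + y - 5z = 25.
Both planes have normal n = (-4, 1, -5), |n| = √42. Any point on the first plane is at distance |25 − 5|/|n| = 20/√42 from the second.

10√42/21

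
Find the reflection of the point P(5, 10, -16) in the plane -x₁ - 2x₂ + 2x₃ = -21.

(-3, -6, 0)

n = (-1, -2, 2), |n|² = 9, n·P − (-21) = -36, so t = -36/9 = -4.
Foot F = P − (-4)·n = (1, 2, -8); the reflection is 2F − P = (-3, -6, 0).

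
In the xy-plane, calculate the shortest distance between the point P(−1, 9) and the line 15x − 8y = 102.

189/17

The normal to the line is n = (15, −8) with |n| = 17.
|n·P − 102| = |-87 − 102| = 189, so the distance is 189/17.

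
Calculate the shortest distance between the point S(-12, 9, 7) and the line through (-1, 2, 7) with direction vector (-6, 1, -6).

Direction vector d = (-6, 1, -6).
AP = (-11, 7, 0), and AP × d = (-42, -66, 31).
|AP × d|² = 7081 and |d|² = 73, so the distance is √(7081/73) = √97.

√97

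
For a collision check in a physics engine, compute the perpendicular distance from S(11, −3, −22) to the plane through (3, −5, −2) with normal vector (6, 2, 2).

6√11/11

The plane has equation n·(r − (3, −5, −2)) = 0, i.e. n·r = 4.
Then n·(11, −3, −22) − 4 = 12.
|n| = √(36 + 4 + 4) = 2√11, so the distance is |12|/(2√11) = 6√11/11.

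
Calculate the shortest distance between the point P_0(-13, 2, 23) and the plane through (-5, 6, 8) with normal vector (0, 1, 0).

The plane has equation n·(r − (-5, 6, 8)) = 0, i.e. n·r = 6.
Then n·(-13, 2, 23) - 6 = -4.
|n| = √(0 + 1 + 0) = 1, so the distance is |-4|/1 = 4.

4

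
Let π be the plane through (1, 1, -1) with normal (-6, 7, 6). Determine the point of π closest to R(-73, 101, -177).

(-755/11, 1055/11, -1995/11)

The perpendicular from R has direction n = (-6, 7, 6): r = (-73, 101, -177) + λ(-6, 7, 6).
Substitute into the plane: n·(R + λn) = -5 gives 83 + 121λ = -5, so λ = -8/11.
Foot = (-73, 101, -177) + (-8/11)·(-6, 7, 6) = (-755/11, 1055/11, -1995/11).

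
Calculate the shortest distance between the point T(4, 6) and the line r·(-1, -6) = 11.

51/√37

d = |(-1)·4 + (-6)·6 − 11| / √(1 + 36) = |-51|/√37 = 51√37/37.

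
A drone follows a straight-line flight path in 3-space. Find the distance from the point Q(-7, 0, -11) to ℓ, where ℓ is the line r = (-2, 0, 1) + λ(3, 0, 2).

Direction vector d = (3, 0, 2).
AP = (-5, 0, -12), and AP × d = (0, -26, 0).
|AP × d|² = 676 and |d|² = 13, so the distance is √(676/13) = √52 = 2√13.

2√13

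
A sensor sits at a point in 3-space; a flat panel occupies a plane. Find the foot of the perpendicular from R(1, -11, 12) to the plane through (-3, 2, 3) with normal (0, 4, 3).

(1, -7, 15)

The perpendicular from R has direction n = (0, 4, 3): r = (1, -11, 12) + μ(0, 4, 3).
Substitute into the plane: n·(R + μn) = 17 gives -8 + 25μ = 17, so μ = 1.
Foot = (1, -11, 12) + 1·(0, 4, 3) = (1, -7, 15).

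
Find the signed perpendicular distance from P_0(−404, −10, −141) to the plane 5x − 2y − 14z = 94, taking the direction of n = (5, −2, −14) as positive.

n·P_0 − 94 = -120.
|n| = 15, so the signed distance is -120/15 = -8.

-8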